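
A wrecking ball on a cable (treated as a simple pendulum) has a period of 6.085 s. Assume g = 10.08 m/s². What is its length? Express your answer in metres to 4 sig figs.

9.454 m

From T = 2π√(L/g), L = gT²/(4π²) = 10.08 × 6.0850²/(4π²) = 9.454 m.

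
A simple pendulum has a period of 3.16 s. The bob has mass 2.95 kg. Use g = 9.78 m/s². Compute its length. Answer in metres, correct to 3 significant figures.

From T = 2π√(L/g), L = gT²/(4π²) = 9.78 × 3.160²/(4π²) = 2.47 m.

2.47 m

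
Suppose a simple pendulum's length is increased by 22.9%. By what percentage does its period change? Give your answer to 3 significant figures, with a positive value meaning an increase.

T ∝ √L, so T'/T = √(1.229) = 1.109.
Percentage change in T = (1.109 − 1) × 100% = 10.9%.

10.9%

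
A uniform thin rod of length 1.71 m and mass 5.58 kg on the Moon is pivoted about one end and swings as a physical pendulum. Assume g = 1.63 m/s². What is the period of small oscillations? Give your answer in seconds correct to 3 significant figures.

5.25 s

For a physical pendulum T = 2π√(I/(mgd)), with d = 0.8550 m from pivot to centre of mass.
I_cm = mL²/12 = 5.58 × 1.71²/12 = 1.360 kg·m²; I = I_cm + md² = 1.360 + 5.58 × 0.8550² = 5.439 kg·m².
T = 2π√(5.439/(5.58 × 1.63 × 0.8550)) = 5.25 s.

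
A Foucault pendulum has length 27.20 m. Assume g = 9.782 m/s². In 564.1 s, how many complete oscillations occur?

T = 2π√(L/g) = 2π√(27.20/9.782) = 10.477 s.
Number of complete oscillations = ⌊564.1/10.477⌋ = ⌊53.840⌋ = 53.

53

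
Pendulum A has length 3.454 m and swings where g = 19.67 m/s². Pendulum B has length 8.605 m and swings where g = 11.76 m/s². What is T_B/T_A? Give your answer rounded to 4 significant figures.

2.041

T = 2π√(L/g), so T_B/T_A = √((L_B/g_B)/(L_A/g_A)) = √((8.605/11.76)/(3.454/19.67)) = 2.041.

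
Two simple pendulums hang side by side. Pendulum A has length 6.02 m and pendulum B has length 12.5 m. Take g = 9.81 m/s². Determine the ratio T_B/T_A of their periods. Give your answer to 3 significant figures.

1.44

T ∝ √L, so T_B/T_A = √(L_B/L_A) = √(12.5/6.02) = 1.44.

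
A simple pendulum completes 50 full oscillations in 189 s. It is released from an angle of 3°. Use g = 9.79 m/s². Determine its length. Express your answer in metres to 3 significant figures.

T = 189/50 = 3.780 s.
From T = 2π√(L/g), L = gT²/(4π²) = 9.79 × 3.780²/(4π²) = 3.54 m.

3.54 m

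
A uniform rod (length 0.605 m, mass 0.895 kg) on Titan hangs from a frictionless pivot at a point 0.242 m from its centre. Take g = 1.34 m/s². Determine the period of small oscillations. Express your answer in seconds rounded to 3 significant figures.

3.29 s

For a physical pendulum T = 2π√(I/(mgd)), with d = 0.2420 m from pivot to centre of mass.
I_cm = mL²/12 = 0.895 × 0.605²/12 = 0.02730 kg·m²; I = I_cm + md² = 0.02730 + 0.895 × 0.2420² = 0.07971 kg·m².
T = 2π√(0.07971/(0.895 × 1.34 × 0.2420)) = 3.29 s.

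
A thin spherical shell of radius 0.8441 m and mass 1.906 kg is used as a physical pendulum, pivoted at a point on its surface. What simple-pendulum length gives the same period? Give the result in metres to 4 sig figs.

The equivalent simple-pendulum length is L_eq = I/(md), where I is about the pivot and d = 0.84410 m.
I_cm = (2/3)mR² = 0.90536 kg·m², so I = I_cm + md² = 0.90536 + 1.3580 = 2.2634 kg·m².
L_eq = 2.2634/(1.906 × 0.84410) = 1.407 m.

1.407 m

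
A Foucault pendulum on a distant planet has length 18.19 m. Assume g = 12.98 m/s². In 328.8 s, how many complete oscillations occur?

T = 2π√(L/g) = 2π√(18.19/12.98) = 7.4380 s.
Number of complete oscillations = ⌊328.8/7.4380⌋ = ⌊44.205⌋ = 44.

44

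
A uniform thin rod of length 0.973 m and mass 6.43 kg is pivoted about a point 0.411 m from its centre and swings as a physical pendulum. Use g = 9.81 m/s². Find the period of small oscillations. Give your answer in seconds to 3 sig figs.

For a physical pendulum T = 2π√(I/(mgd)), with d = 0.4110 m from pivot to centre of mass.
I_cm = mL²/12 = 6.43 × 0.973²/12 = 0.5073 kg·m²; I = I_cm + md² = 0.5073 + 6.43 × 0.4110² = 1.593 kg·m².
T = 2π√(1.593/(6.43 × 9.81 × 0.4110)) = 1.56 s.

1.56 s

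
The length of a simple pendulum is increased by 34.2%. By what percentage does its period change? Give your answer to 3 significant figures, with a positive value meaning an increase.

15.8%

T ∝ √L, so T'/T = √(1.342) = 1.158.
Percentage change in T = (1.158 − 1) × 100% = 15.8%.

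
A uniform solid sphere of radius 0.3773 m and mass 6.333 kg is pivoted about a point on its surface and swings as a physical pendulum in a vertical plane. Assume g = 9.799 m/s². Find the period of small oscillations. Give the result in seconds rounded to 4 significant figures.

1.459 s

I_cm = (2/5)mr² = 0.36061 kg·m². The pivot is at distance d = 0.3773 m from the centre of mass.
By the parallel-axis theorem, I = I_cm + md² = 0.36061 + 0.90154 = 1.2622 kg·m².
T = 2π√(I/(mgd)) = 2π√(1.2622/(6.333 × 9.799 × 0.3773)) = 1.459 s.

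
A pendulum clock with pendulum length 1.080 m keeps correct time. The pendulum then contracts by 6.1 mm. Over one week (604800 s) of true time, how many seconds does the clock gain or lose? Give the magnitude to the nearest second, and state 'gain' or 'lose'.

gain 1715 s

T ∝ √L, so T'/T = √(1.07390/1.080) = 0.997172.
In 604800 s of true time the clock registers 604800/0.997172 = 606515.3 s, so it gains 1715 s.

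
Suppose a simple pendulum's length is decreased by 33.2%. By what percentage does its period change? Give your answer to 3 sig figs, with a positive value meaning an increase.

T ∝ √L, so T'/T = √(0.6680) = 0.8173.
Percentage change in T = (0.8173 − 1) × 100% = -18.3%.

-18.3%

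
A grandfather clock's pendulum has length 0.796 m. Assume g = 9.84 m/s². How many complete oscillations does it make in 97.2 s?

54

T = 2π√(L/g) = 2π√(0.796/9.84) = 1.787 s.
Number of complete oscillations = ⌊97.2/1.787⌋ = ⌊54.39⌋ = 54.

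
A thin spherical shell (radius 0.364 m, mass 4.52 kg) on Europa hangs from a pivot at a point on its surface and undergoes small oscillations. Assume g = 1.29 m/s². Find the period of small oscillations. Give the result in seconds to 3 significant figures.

4.31 s

I_cm = (2/3)mr² = 0.3993 kg·m². The pivot is at distance d = 0.364 m from the centre of mass.
By the parallel-axis theorem, I = I_cm + md² = 0.3993 + 0.5989 = 0.9981 kg·m².
T = 2π√(I/(mgd)) = 2π√(0.9981/(4.52 × 1.29 × 0.364)) = 4.31 s.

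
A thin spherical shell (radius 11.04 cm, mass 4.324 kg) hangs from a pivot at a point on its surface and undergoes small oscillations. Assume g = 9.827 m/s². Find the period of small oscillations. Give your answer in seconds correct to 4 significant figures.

0.8598 s

I_cm = (2/3)mr² = 0.035134 kg·m². The pivot is at distance d = 0.1104 m from the centre of mass.
By the parallel-axis theorem, I = I_cm + md² = 0.035134 + 0.052702 = 0.087836 kg·m².
T = 2π√(I/(mgd)) = 2π√(0.087836/(4.324 × 9.827 × 0.1104)) = 0.8598 s.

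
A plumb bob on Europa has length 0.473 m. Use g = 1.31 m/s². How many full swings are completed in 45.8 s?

T = 2π√(L/g) = 2π√(0.473/1.31) = 3.776 s.
Number of complete oscillations = ⌊45.8/3.776⌋ = ⌊12.13⌋ = 12.

12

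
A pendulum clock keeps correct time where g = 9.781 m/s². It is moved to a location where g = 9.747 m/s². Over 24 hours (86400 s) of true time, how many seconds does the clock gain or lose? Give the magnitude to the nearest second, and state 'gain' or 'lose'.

lose 150 s

The clock's period scales as T ∝ 1/√g, so T'/T = √(9.781/9.747) = 1.00174.
In 86400 s of true time the clock registers 86400/1.00174 = 86249.7 s, so it loses 150 s.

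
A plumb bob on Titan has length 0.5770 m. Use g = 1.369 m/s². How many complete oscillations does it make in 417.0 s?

T = 2π√(L/g) = 2π√(0.5770/1.369) = 4.0791 s.
Number of complete oscillations = ⌊417.0/4.0791⌋ = ⌊102.23⌋ = 102.

102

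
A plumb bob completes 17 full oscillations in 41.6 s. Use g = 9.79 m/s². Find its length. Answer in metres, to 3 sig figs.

1.48 m

T = 41.6/17 = 2.447 s.
From T = 2π√(L/g), L = gT²/(4π²) = 9.79 × 2.447²/(4π²) = 1.48 m.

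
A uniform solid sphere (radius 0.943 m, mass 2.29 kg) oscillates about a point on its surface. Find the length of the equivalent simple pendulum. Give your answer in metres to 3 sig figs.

1.32 m

The equivalent simple-pendulum length is L_eq = I/(md), where I is about the pivot and d = 0.9430 m.
I_cm = (2/5)mR² = 0.8146 kg·m², so I = I_cm + md² = 0.8146 + 2.036 = 2.851 kg·m².
L_eq = 2.851/(2.29 × 0.9430) = 1.32 m.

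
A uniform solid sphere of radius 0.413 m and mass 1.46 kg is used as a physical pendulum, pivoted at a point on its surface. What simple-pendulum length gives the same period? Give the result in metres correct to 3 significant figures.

The equivalent simple-pendulum length is L_eq = I/(md), where I is about the pivot and d = 0.4130 m.
I_cm = (2/5)mR² = 0.09961 kg·m², so I = I_cm + md² = 0.09961 + 0.2490 = 0.3486 kg·m².
L_eq = 0.3486/(1.46 × 0.4130) = 0.578 m.

0.578 m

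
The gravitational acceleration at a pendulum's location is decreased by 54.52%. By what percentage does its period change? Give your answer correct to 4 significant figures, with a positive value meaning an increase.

48.28%

T ∝ 1/√g, so T'/T = 1/√(0.45480) = 1.4828.
Percentage change in T = (1.4828 − 1) × 100% = 48.28%.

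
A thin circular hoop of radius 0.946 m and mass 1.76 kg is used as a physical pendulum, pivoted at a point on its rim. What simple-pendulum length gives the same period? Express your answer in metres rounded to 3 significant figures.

1.89 m

The equivalent simple-pendulum length is L_eq = I/(md), where I is about the pivot and d = 0.9460 m.
I_cm = mR² = 1.575 kg·m², so I = I_cm + md² = 1.575 + 1.575 = 3.150 kg·m².
L_eq = 3.150/(1.76 × 0.9460) = 1.89 m.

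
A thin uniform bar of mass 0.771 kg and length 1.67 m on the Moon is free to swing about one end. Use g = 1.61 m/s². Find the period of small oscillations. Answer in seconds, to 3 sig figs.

For a physical pendulum T = 2π√(I/(mgd)), with d = 0.8350 m from pivot to centre of mass.
I_cm = mL²/12 = 0.771 × 1.67²/12 = 0.1792 kg·m²; I = I_cm + md² = 0.1792 + 0.771 × 0.8350² = 0.7167 kg·m².
T = 2π√(0.7167/(0.771 × 1.61 × 0.8350)) = 5.22 s.

5.22 s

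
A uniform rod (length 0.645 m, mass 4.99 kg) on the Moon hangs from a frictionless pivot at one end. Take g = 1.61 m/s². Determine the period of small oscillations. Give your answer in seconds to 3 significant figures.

For a physical pendulum T = 2π√(I/(mgd)), with d = 0.3225 m from pivot to centre of mass.
I_cm = mL²/12 = 4.99 × 0.645²/12 = 0.1730 kg·m²; I = I_cm + md² = 0.1730 + 4.99 × 0.3225² = 0.6920 kg·m².
T = 2π√(0.6920/(4.99 × 1.61 × 0.3225)) = 3.25 s.

3.25 s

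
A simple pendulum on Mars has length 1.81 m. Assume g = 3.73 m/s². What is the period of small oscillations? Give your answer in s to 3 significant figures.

T = 2π√(L/g) = 2π√(1.81/3.73) = 2π × 0.6966 = 4.38 s.

4.38 s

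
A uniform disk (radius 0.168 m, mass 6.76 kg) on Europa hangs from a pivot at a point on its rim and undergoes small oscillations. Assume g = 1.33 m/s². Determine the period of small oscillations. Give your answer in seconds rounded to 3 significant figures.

2.73 s

I_cm = ½mr² = 0.09540 kg·m². The pivot is at distance d = 0.168 m from the centre of mass.
By the parallel-axis theorem, I = I_cm + md² = 0.09540 + 0.1908 = 0.2862 kg·m².
T = 2π√(I/(mgd)) = 2π√(0.2862/(6.76 × 1.33 × 0.168)) = 2.73 s.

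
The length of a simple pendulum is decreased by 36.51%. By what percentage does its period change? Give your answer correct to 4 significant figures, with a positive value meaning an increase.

-20.32%

T ∝ √L, so T'/T = √(0.63490) = 0.79681.
Percentage change in T = (0.79681 − 1) × 100% = -20.32%.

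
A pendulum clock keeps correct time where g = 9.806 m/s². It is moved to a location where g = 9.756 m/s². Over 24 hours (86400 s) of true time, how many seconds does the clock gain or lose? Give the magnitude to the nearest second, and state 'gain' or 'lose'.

The clock's period scales as T ∝ 1/√g, so T'/T = √(9.806/9.756) = 1.00256.
In 86400 s of true time the clock registers 86400/1.00256 = 86179.4 s, so it loses 221 s.

lose 221 s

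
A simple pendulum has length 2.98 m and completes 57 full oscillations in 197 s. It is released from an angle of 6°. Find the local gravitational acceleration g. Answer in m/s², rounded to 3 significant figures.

9.85 m/s²

T = 197/57 = 3.456 s.
From T = 2π√(L/g), g = 4π²L/T² = 4π² × 2.98/3.456² = 9.85 m/s².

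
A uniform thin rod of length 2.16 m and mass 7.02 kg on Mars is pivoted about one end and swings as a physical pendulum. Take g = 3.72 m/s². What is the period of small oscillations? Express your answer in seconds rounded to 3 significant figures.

For a physical pendulum T = 2π√(I/(mgd)), with d = 1.080 m from pivot to centre of mass.
I_cm = mL²/12 = 7.02 × 2.16²/12 = 2.729 kg·m²; I = I_cm + md² = 2.729 + 7.02 × 1.080² = 10.92 kg·m².
T = 2π√(10.92/(7.02 × 3.72 × 1.080)) = 3.91 s.

3.91 s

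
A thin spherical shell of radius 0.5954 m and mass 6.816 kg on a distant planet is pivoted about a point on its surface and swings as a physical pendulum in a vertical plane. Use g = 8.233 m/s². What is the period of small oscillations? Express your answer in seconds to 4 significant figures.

I_cm = (2/3)mr² = 1.6109 kg·m². The pivot is at distance d = 0.5954 m from the centre of mass.
By the parallel-axis theorem, I = I_cm + md² = 1.6109 + 2.4163 = 4.0271 kg·m².
T = 2π√(I/(mgd)) = 2π√(4.0271/(6.816 × 8.233 × 0.5954)) = 2.181 s.

2.181 s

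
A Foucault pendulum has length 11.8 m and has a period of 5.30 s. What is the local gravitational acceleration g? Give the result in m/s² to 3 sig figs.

From T = 2π√(L/g), g = 4π²L/T² = 4π² × 11.8/5.300² = 16.6 m/s².

16.6 m/s²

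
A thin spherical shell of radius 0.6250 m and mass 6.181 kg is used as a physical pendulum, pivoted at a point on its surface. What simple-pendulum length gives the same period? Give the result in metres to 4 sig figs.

The equivalent simple-pendulum length is L_eq = I/(md), where I is about the pivot and d = 0.62500 m.
I_cm = (2/3)mR² = 1.6096 kg·m², so I = I_cm + md² = 1.6096 + 2.4145 = 4.0241 kg·m².
L_eq = 4.0241/(6.181 × 0.62500) = 1.042 m.

1.042 m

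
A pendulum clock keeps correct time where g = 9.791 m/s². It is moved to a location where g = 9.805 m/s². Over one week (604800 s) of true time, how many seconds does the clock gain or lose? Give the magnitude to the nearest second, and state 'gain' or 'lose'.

gain 432 s

The clock's period scales as T ∝ 1/√g, so T'/T = √(9.791/9.805) = 0.999286.
In 604800 s of true time the clock registers 604800/0.999286 = 605232.2 s, so it gains 432 s.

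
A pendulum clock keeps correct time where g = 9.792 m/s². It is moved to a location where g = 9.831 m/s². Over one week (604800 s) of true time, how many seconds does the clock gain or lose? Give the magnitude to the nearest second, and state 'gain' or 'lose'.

The clock's period scales as T ∝ 1/√g, so T'/T = √(9.792/9.831) = 0.998015.
In 604800 s of true time the clock registers 604800/0.998015 = 606003.2 s, so it gains 1203 s.

gain 1203 s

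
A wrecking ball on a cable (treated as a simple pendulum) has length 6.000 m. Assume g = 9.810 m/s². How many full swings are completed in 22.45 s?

4

T = 2π√(L/g) = 2π√(6.000/9.810) = 4.9138 s.
Number of complete oscillations = ⌊22.45/4.9138⌋ = ⌊4.5687⌋ = 4.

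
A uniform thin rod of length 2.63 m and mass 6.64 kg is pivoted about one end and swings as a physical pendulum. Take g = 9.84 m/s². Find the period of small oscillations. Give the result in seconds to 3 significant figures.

For a physical pendulum T = 2π√(I/(mgd)), with d = 1.315 m from pivot to centre of mass.
I_cm = mL²/12 = 6.64 × 2.63²/12 = 3.827 kg·m²; I = I_cm + md² = 3.827 + 6.64 × 1.315² = 15.31 kg·m².
T = 2π√(15.31/(6.64 × 9.84 × 1.315)) = 2.65 s.

2.65 s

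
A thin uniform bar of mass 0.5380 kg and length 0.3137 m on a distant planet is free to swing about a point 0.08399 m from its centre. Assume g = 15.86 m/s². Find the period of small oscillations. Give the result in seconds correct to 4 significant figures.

For a physical pendulum T = 2π√(I/(mgd)), with d = 0.083990 m from pivot to centre of mass.
I_cm = mL²/12 = 0.5380 × 0.3137²/12 = 0.0044119 kg·m²; I = I_cm + md² = 0.0044119 + 0.5380 × 0.083990² = 0.0082072 kg·m².
T = 2π√(0.0082072/(0.5380 × 15.86 × 0.083990)) = 0.6724 s.

0.6724 s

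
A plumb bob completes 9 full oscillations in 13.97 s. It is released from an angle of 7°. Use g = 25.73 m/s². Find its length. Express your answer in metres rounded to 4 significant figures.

T = 13.97/9 = 1.5522 s.
From T = 2π√(L/g), L = gT²/(4π²) = 25.73 × 1.5522²/(4π²) = 1.570 m.

1.570 m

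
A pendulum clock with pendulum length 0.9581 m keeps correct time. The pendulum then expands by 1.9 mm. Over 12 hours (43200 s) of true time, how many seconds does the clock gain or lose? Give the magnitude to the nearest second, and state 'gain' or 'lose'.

T ∝ √L, so T'/T = √(0.96000/0.9581) = 1.00099.
In 43200 s of true time the clock registers 43200/1.00099 = 43157.2 s, so it loses 43 s.

lose 43 s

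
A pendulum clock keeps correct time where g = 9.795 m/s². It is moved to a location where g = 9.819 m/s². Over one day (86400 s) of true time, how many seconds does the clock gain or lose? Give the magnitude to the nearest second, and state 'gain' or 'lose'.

The clock's period scales as T ∝ 1/√g, so T'/T = √(9.795/9.819) = 0.998777.
In 86400 s of true time the clock registers 86400/0.998777 = 86505.8 s, so it gains 106 s.

gain 106 s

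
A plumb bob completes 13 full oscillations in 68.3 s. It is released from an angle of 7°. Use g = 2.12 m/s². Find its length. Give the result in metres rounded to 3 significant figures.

1.48 m

T = 68.3/13 = 5.254 s.
From T = 2π√(L/g), L = gT²/(4π²) = 2.12 × 5.254²/(4π²) = 1.48 m.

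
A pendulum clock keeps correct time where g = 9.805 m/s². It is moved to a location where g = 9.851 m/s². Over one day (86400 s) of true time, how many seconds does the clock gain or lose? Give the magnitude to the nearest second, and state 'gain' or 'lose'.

The clock's period scales as T ∝ 1/√g, so T'/T = √(9.805/9.851) = 0.997662.
In 86400 s of true time the clock registers 86400/0.997662 = 86602.4 s, so it gains 202 s.

gain 202 s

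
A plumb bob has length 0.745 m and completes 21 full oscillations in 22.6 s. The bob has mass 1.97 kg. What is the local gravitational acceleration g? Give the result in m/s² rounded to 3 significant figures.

T = 22.6/21 = 1.076 s.
From T = 2π√(L/g), g = 4π²L/T² = 4π² × 0.745/1.076² = 25.4 m/s².

25.4 m/s²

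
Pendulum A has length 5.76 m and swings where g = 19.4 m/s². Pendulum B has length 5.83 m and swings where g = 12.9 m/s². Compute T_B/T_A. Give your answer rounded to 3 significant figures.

T = 2π√(L/g), so T_B/T_A = √((L_B/g_B)/(L_A/g_A)) = √((5.83/12.9)/(5.76/19.4)) = 1.23.

1.23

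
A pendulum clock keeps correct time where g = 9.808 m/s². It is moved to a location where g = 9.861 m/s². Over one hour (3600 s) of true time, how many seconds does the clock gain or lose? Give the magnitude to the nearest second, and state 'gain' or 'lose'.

The clock's period scales as T ∝ 1/√g, so T'/T = √(9.808/9.861) = 0.997309.
In 3600 s of true time the clock registers 3600/0.997309 = 3609.7 s, so it gains 10 s.

gain 10 s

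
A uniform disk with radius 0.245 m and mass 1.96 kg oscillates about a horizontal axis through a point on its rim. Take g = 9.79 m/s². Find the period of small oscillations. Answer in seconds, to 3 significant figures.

1.22 s

I_cm = ½mr² = 0.05882 kg·m². The pivot is at distance d = 0.245 m from the centre of mass.
By the parallel-axis theorem, I = I_cm + md² = 0.05882 + 0.1176 = 0.1765 kg·m².
T = 2π√(I/(mgd)) = 2π√(0.1765/(1.96 × 9.79 × 0.245)) = 1.22 s.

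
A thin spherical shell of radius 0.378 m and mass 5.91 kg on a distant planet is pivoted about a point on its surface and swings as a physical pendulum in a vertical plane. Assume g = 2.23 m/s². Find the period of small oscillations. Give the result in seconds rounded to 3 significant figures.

I_cm = (2/3)mr² = 0.5630 kg·m². The pivot is at distance d = 0.378 m from the centre of mass.
By the parallel-axis theorem, I = I_cm + md² = 0.5630 + 0.8444 = 1.407 kg·m².
T = 2π√(I/(mgd)) = 2π√(1.407/(5.91 × 2.23 × 0.378)) = 3.34 s.

3.34 s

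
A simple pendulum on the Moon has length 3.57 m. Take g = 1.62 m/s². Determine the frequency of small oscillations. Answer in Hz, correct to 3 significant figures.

0.107 Hz

T = 2π√(L/g) = 2π√(3.57/1.62) = 9.327 s, so f = 1/T = 0.107 Hz.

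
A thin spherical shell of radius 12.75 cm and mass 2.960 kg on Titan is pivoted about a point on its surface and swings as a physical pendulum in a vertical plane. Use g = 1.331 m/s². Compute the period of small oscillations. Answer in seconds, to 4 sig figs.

2.511 s

I_cm = (2/3)mr² = 0.032079 kg·m². The pivot is at distance d = 0.1275 m from the centre of mass.
By the parallel-axis theorem, I = I_cm + md² = 0.032079 + 0.048119 = 0.080198 kg·m².
T = 2π√(I/(mgd)) = 2π√(0.080198/(2.960 × 1.331 × 0.1275)) = 2.511 s.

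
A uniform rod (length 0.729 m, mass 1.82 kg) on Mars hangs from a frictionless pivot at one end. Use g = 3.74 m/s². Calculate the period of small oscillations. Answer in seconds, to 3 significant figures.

For a physical pendulum T = 2π√(I/(mgd)), with d = 0.3645 m from pivot to centre of mass.
I_cm = mL²/12 = 1.82 × 0.729²/12 = 0.08060 kg·m²; I = I_cm + md² = 0.08060 + 1.82 × 0.3645² = 0.3224 kg·m².
T = 2π√(0.3224/(1.82 × 3.74 × 0.3645)) = 2.26 s.

2.26 s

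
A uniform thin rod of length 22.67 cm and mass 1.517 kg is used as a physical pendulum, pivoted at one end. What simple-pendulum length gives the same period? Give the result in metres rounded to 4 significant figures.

The equivalent simple-pendulum length is L_eq = I/(md), where I is about the pivot and d = 0.11335 m.
I_cm = (1/12)mL² = 0.0064969 kg·m², so I = I_cm + md² = 0.0064969 + 0.019491 = 0.025988 kg·m².
L_eq = 0.025988/(1.517 × 0.11335) = 0.1511 m.

0.1511 m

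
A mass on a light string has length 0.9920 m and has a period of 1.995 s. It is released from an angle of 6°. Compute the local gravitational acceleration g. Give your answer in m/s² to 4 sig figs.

9.840 m/s²

From T = 2π√(L/g), g = 4π²L/T² = 4π² × 0.9920/1.9950² = 9.840 m/s².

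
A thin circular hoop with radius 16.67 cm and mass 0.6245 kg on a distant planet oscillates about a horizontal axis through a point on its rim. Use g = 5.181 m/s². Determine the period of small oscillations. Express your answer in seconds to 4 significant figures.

I_cm = mr² = 0.017354 kg·m². The pivot is at distance d = 0.1667 m from the centre of mass.
By the parallel-axis theorem, I = I_cm + md² = 0.017354 + 0.017354 = 0.034708 kg·m².
T = 2π√(I/(mgd)) = 2π√(0.034708/(0.6245 × 5.181 × 0.1667)) = 1.594 s.

1.594 s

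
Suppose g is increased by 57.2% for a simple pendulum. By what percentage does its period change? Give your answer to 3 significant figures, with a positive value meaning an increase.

T ∝ 1/√g, so T'/T = 1/√(1.572) = 0.7976.
Percentage change in T = (0.7976 − 1) × 100% = -20.2%.

-20.2%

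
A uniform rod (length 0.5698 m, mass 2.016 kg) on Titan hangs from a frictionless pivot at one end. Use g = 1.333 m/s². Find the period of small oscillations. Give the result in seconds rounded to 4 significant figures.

For a physical pendulum T = 2π√(I/(mgd)), with d = 0.28490 m from pivot to centre of mass.
I_cm = mL²/12 = 2.016 × 0.5698²/12 = 0.054545 kg·m²; I = I_cm + md² = 0.054545 + 2.016 × 0.28490² = 0.21818 kg·m².
T = 2π√(0.21818/(2.016 × 1.333 × 0.28490)) = 3.354 s.

3.354 s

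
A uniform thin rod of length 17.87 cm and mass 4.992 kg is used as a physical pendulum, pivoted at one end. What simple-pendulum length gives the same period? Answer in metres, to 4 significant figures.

The equivalent simple-pendulum length is L_eq = I/(md), where I is about the pivot and d = 0.089350 m.
I_cm = (1/12)mL² = 0.013284 kg·m², so I = I_cm + md² = 0.013284 + 0.039853 = 0.053138 kg·m².
L_eq = 0.053138/(4.992 × 0.089350) = 0.1191 m.

0.1191 m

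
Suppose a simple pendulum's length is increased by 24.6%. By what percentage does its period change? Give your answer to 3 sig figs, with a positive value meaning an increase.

11.6%

T ∝ √L, so T'/T = √(1.246) = 1.116.
Percentage change in T = (1.116 − 1) × 100% = 11.6%.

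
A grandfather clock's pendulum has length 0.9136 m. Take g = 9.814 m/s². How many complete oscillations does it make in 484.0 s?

252

T = 2π√(L/g) = 2π√(0.9136/9.814) = 1.9171 s.
Number of complete oscillations = ⌊484.0/1.9171⌋ = ⌊252.47⌋ = 252.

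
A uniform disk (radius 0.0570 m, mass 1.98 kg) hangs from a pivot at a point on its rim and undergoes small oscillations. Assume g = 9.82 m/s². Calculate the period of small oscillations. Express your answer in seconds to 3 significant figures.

I_cm = ½mr² = 0.003217 kg·m². The pivot is at distance d = 0.0570 m from the centre of mass.
By the parallel-axis theorem, I = I_cm + md² = 0.003217 + 0.006433 = 0.009650 kg·m².
T = 2π√(I/(mgd)) = 2π√(0.009650/(1.98 × 9.82 × 0.0570)) = 0.586 s.

0.586 s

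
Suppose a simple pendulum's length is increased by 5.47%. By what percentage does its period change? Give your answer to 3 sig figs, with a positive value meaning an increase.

2.70%

T ∝ √L, so T'/T = √(1.055) = 1.027.
Percentage change in T = (1.027 − 1) × 100% = 2.70%.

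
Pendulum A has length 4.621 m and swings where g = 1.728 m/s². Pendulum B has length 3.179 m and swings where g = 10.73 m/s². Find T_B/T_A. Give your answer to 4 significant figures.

0.3329

T = 2π√(L/g), so T_B/T_A = √((L_B/g_B)/(L_A/g_A)) = √((3.179/10.73)/(4.621/1.728)) = 0.3329.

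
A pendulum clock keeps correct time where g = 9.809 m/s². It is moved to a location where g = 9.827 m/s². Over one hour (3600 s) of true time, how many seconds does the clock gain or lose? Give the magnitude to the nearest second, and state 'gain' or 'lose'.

The clock's period scales as T ∝ 1/√g, so T'/T = √(9.809/9.827) = 0.999084.
In 3600 s of true time the clock registers 3600/0.999084 = 3603.3 s, so it gains 3 s.

gain 3 s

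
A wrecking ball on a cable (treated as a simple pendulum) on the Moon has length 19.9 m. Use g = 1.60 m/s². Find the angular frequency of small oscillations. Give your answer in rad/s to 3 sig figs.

ω = √(g/L) = √(1.60/19.9) = 0.284 rad/s.

0.284 rad/s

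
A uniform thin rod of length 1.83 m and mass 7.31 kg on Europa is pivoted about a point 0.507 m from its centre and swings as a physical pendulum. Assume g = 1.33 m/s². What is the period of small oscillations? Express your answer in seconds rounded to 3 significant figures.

For a physical pendulum T = 2π√(I/(mgd)), with d = 0.5070 m from pivot to centre of mass.
I_cm = mL²/12 = 7.31 × 1.83²/12 = 2.040 kg·m²; I = I_cm + md² = 2.040 + 7.31 × 0.5070² = 3.919 kg·m².
T = 2π√(3.919/(7.31 × 1.33 × 0.5070)) = 5.60 s.

5.60 s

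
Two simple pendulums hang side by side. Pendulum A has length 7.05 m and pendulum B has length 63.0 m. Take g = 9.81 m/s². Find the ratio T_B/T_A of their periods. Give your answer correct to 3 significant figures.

T ∝ √L, so T_B/T_A = √(L_B/L_A) = √(63.0/7.05) = 2.99.

2.99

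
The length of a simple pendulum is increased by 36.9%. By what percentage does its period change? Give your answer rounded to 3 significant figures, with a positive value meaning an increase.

T ∝ √L, so T'/T = √(1.369) = 1.170.
Percentage change in T = (1.170 − 1) × 100% = 17.0%.

17.0%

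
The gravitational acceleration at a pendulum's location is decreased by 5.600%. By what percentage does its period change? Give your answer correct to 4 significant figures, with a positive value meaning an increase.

T ∝ 1/√g, so T'/T = 1/√(0.94400) = 1.0292.
Percentage change in T = (1.0292 − 1) × 100% = 2.923%.

2.923%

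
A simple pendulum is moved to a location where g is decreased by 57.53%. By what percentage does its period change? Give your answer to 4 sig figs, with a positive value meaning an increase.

T ∝ 1/√g, so T'/T = 1/√(0.42470) = 1.5345.
Percentage change in T = (1.5345 − 1) × 100% = 53.45%.

53.45%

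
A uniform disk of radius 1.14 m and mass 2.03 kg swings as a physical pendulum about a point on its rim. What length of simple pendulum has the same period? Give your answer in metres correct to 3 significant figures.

1.71 m

The equivalent simple-pendulum length is L_eq = I/(md), where I is about the pivot and d = 1.140 m.
I_cm = ½mR² = 1.319 kg·m², so I = I_cm + md² = 1.319 + 2.638 = 3.957 kg·m².
L_eq = 3.957/(2.03 × 1.140) = 1.71 m.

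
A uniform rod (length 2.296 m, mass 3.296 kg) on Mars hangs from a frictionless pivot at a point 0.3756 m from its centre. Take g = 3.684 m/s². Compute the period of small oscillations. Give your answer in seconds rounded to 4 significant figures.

For a physical pendulum T = 2π√(I/(mgd)), with d = 0.37560 m from pivot to centre of mass.
I_cm = mL²/12 = 3.296 × 2.296²/12 = 1.4479 kg·m²; I = I_cm + md² = 1.4479 + 3.296 × 0.37560² = 1.9129 kg·m².
T = 2π√(1.9129/(3.296 × 3.684 × 0.37560)) = 4.069 s.

4.069 s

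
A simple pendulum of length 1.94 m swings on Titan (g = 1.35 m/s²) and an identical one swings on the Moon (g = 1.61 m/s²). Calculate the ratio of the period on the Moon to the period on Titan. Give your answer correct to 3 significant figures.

0.916

T ∝ 1/√g, so T₂/T₁ = √(g₁/g₂) = √(1.35/1.61) = 0.916.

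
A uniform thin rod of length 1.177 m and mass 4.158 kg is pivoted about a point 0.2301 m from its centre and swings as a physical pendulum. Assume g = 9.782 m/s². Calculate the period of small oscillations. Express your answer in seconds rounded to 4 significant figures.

For a physical pendulum T = 2π√(I/(mgd)), with d = 0.23010 m from pivot to centre of mass.
I_cm = mL²/12 = 4.158 × 1.177²/12 = 0.48002 kg·m²; I = I_cm + md² = 0.48002 + 4.158 × 0.23010² = 0.70017 kg·m².
T = 2π√(0.70017/(4.158 × 9.782 × 0.23010)) = 1.719 s.

1.719 s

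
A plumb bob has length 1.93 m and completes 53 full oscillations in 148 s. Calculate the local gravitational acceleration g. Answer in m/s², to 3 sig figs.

T = 148/53 = 2.792 s.
From T = 2π√(L/g), g = 4π²L/T² = 4π² × 1.93/2.792² = 9.77 m/s².

9.77 m/s²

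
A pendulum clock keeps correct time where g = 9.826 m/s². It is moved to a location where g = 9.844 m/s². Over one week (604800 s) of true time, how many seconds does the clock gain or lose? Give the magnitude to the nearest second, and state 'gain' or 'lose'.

gain 554 s

The clock's period scales as T ∝ 1/√g, so T'/T = √(9.826/9.844) = 0.999085.
In 604800 s of true time the clock registers 604800/0.999085 = 605353.7 s, so it gains 554 s.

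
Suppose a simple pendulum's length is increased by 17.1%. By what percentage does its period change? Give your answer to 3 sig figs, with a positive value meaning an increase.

T ∝ √L, so T'/T = √(1.171) = 1.082.
Percentage change in T = (1.082 − 1) × 100% = 8.21%.

8.21%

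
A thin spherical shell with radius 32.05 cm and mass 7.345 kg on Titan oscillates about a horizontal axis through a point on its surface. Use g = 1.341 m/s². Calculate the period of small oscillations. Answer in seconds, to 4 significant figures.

3.966 s

I_cm = (2/3)mr² = 0.50299 kg·m². The pivot is at distance d = 0.3205 m from the centre of mass.
By the parallel-axis theorem, I = I_cm + md² = 0.50299 + 0.75448 = 1.2575 kg·m².
T = 2π√(I/(mgd)) = 2π√(1.2575/(7.345 × 1.341 × 0.3205)) = 3.966 s.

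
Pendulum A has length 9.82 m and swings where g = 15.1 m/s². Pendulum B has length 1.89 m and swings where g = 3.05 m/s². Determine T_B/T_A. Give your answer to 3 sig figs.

T = 2π√(L/g), so T_B/T_A = √((L_B/g_B)/(L_A/g_A)) = √((1.89/3.05)/(9.82/15.1)) = 0.976.

0.976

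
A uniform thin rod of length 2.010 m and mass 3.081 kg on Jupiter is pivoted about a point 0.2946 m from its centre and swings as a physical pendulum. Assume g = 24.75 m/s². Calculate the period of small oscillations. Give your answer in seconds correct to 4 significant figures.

For a physical pendulum T = 2π√(I/(mgd)), with d = 0.29460 m from pivot to centre of mass.
I_cm = mL²/12 = 3.081 × 2.010²/12 = 1.0373 kg·m²; I = I_cm + md² = 1.0373 + 3.081 × 0.29460² = 1.3047 kg·m².
T = 2π√(1.3047/(3.081 × 24.75 × 0.29460)) = 1.514 s.

1.514 s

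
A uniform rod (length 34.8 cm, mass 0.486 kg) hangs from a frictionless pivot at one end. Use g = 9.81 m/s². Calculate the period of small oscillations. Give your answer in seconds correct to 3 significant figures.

For a physical pendulum T = 2π√(I/(mgd)), with d = 0.1740 m from pivot to centre of mass.
I_cm = mL²/12 = 0.486 × 0.348²/12 = 0.004905 kg·m²; I = I_cm + md² = 0.004905 + 0.486 × 0.1740² = 0.01962 kg·m².
T = 2π√(0.01962/(0.486 × 9.81 × 0.1740)) = 0.966 s.

0.966 s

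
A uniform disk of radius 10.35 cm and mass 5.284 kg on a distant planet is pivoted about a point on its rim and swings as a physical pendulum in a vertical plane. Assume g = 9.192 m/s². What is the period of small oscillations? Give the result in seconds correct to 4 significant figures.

I_cm = ½mr² = 0.028302 kg·m². The pivot is at distance d = 0.1035 m from the centre of mass.
By the parallel-axis theorem, I = I_cm + md² = 0.028302 + 0.056604 = 0.084905 kg·m².
T = 2π√(I/(mgd)) = 2π√(0.084905/(5.284 × 9.192 × 0.1035)) = 0.8166 s.

0.8166 s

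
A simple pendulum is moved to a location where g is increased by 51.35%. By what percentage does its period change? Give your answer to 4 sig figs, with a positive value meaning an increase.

-18.72%

T ∝ 1/√g, so T'/T = 1/√(1.5135) = 0.81285.
Percentage change in T = (0.81285 − 1) × 100% = -18.72%.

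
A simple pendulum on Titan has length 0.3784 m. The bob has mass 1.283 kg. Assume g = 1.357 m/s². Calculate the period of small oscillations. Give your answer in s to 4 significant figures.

3.318 s

T = 2π√(L/g) = 2π√(0.3784/1.357) = 2π × 0.52806 = 3.318 s.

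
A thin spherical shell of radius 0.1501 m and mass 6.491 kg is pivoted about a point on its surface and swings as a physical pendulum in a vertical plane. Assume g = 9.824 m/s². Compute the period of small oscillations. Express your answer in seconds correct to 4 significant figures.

I_cm = (2/3)mr² = 0.097495 kg·m². The pivot is at distance d = 0.1501 m from the centre of mass.
By the parallel-axis theorem, I = I_cm + md² = 0.097495 + 0.14624 = 0.24374 kg·m².
T = 2π√(I/(mgd)) = 2π√(0.24374/(6.491 × 9.824 × 0.1501)) = 1.003 s.

1.003 s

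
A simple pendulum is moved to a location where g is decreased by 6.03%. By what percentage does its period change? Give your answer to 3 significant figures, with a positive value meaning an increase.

3.16%

T ∝ 1/√g, so T'/T = 1/√(0.9397) = 1.032.
Percentage change in T = (1.032 − 1) × 100% = 3.16%.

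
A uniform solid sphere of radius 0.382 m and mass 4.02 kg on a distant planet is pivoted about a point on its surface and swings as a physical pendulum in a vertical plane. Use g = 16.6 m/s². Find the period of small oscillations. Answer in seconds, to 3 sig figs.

I_cm = (2/5)mr² = 0.2346 kg·m². The pivot is at distance d = 0.382 m from the centre of mass.
By the parallel-axis theorem, I = I_cm + md² = 0.2346 + 0.5866 = 0.8213 kg·m².
T = 2π√(I/(mgd)) = 2π√(0.8213/(4.02 × 16.6 × 0.382)) = 1.13 s.

1.13 s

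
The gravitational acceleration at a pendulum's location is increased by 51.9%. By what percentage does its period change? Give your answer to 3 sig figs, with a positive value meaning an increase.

T ∝ 1/√g, so T'/T = 1/√(1.519) = 0.8114.
Percentage change in T = (0.8114 − 1) × 100% = -18.9%.

-18.9%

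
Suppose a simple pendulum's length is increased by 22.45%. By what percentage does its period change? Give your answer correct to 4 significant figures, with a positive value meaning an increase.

10.66%

T ∝ √L, so T'/T = √(1.2245) = 1.1066.
Percentage change in T = (1.1066 − 1) × 100% = 10.66%.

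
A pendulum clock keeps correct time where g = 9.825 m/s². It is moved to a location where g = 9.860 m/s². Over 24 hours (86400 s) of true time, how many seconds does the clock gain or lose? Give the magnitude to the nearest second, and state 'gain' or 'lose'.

The clock's period scales as T ∝ 1/√g, so T'/T = √(9.825/9.860) = 0.998224.
In 86400 s of true time the clock registers 86400/0.998224 = 86553.8 s, so it gains 154 s.

gain 154 s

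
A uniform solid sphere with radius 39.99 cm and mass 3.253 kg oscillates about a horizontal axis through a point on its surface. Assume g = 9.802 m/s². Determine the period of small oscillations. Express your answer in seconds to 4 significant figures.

I_cm = (2/5)mr² = 0.20809 kg·m². The pivot is at distance d = 0.3999 m from the centre of mass.
By the parallel-axis theorem, I = I_cm + md² = 0.20809 + 0.52022 = 0.72831 kg·m².
T = 2π√(I/(mgd)) = 2π√(0.72831/(3.253 × 9.802 × 0.3999)) = 1.502 s.

1.502 s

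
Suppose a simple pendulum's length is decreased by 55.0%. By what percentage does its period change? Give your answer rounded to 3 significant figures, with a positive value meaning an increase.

T ∝ √L, so T'/T = √(0.4500) = 0.6708.
Percentage change in T = (0.6708 − 1) × 100% = -32.9%.

-32.9%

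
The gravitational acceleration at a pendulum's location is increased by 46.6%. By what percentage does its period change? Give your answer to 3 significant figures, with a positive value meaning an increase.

T ∝ 1/√g, so T'/T = 1/√(1.466) = 0.8259.
Percentage change in T = (0.8259 − 1) × 100% = -17.4%.

-17.4%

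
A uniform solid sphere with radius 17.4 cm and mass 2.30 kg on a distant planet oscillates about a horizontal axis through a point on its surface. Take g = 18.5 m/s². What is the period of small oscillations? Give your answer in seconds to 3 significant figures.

I_cm = (2/5)mr² = 0.02785 kg·m². The pivot is at distance d = 0.174 m from the centre of mass.
By the parallel-axis theorem, I = I_cm + md² = 0.02785 + 0.06963 = 0.09749 kg·m².
T = 2π√(I/(mgd)) = 2π√(0.09749/(2.30 × 18.5 × 0.174)) = 0.721 s.

0.721 s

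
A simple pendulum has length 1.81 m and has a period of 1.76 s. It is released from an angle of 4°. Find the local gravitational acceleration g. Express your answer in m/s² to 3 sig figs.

23.1 m/s²

From T = 2π√(L/g), g = 4π²L/T² = 4π² × 1.81/1.760² = 23.1 m/s².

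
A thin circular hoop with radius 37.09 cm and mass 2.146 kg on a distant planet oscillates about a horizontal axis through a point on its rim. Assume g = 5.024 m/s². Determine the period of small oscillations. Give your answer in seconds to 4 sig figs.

I_cm = mr² = 0.29522 kg·m². The pivot is at distance d = 0.3709 m from the centre of mass.
By the parallel-axis theorem, I = I_cm + md² = 0.29522 + 0.29522 = 0.59044 kg·m².
T = 2π√(I/(mgd)) = 2π√(0.59044/(2.146 × 5.024 × 0.3709)) = 2.414 s.

2.414 s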